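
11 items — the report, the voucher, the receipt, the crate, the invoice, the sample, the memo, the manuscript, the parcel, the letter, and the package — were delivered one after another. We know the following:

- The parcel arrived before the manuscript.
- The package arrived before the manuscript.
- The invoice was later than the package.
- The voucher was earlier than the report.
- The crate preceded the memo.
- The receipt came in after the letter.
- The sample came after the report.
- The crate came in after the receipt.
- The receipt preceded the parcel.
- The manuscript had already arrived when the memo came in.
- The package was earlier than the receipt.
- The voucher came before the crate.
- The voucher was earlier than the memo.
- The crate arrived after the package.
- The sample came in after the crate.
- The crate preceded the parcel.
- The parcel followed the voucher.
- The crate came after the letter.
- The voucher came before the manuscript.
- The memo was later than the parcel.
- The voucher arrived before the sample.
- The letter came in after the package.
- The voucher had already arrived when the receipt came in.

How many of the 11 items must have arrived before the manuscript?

6

Directly stated before the manuscript: the package, the parcel, and the voucher.
The crate reaches the manuscript via the crate → the parcel → the manuscript.
The letter reaches the manuscript via the letter → the receipt → the parcel → the manuscript.
The receipt reaches the manuscript via the receipt → the parcel → the manuscript.
No chain forces the report (or any of the others) ahead of the manuscript.
That's the crate, the letter, the package, the parcel, the receipt, and the voucher — 6 in all.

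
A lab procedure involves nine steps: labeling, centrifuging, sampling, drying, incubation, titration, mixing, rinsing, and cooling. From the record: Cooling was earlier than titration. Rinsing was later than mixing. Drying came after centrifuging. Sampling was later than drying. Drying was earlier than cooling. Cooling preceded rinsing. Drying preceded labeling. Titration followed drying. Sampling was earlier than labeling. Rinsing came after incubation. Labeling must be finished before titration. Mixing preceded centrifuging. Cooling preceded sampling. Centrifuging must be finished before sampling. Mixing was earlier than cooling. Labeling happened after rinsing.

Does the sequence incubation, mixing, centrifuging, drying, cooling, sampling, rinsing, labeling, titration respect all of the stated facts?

Check each stated constraint against the proposed order — e.g. mixing is ahead of rinsing; incubation is ahead of rinsing. Every pair is in the required order; nothing is violated.

yes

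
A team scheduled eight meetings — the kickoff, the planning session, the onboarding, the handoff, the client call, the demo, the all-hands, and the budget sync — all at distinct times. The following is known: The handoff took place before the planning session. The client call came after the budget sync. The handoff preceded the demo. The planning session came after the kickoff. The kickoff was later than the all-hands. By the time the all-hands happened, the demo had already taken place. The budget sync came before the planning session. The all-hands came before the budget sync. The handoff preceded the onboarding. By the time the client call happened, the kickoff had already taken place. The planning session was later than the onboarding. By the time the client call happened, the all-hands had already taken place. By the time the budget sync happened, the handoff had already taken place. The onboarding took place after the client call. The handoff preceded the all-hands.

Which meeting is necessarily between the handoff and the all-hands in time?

the demo

Tracing the constraints gives the handoff → the demo → the all-hands, so the demo sits after the handoff and before the all-hands.
No other meeting is forced both after the handoff and before the all-hands.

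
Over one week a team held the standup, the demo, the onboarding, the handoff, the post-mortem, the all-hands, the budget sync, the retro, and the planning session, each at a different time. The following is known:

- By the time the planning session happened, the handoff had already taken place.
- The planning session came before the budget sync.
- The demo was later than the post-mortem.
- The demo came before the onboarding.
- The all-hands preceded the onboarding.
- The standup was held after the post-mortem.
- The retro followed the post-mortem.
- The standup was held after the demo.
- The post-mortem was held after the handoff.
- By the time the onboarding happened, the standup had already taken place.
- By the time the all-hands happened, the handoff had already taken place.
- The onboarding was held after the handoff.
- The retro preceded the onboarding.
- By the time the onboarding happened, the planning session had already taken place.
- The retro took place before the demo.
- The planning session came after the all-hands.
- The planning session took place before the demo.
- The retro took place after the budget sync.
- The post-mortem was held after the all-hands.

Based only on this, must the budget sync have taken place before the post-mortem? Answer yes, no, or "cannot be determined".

No chain of stated constraints runs from the budget sync to the post-mortem, and none runs from the post-mortem to the budget sync either.
So the relative order of the budget sync and the post-mortem is not fixed by the given facts.

cannot be determined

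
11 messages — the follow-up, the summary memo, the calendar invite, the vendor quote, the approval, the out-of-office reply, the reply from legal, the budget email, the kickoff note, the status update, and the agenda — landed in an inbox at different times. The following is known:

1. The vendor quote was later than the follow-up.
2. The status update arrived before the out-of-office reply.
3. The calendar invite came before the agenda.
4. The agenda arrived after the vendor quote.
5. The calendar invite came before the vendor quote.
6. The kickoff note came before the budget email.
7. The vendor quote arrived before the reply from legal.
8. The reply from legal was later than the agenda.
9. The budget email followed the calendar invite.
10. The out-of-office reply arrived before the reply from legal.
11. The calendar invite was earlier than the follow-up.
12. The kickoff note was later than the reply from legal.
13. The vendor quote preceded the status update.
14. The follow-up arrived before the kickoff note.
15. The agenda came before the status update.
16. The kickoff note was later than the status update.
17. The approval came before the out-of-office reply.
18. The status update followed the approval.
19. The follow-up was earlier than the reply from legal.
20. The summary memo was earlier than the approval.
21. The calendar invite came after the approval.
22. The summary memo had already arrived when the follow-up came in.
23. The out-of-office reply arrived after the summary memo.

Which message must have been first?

the summary memo

The summary memo has a chain of constraints placing it before every other message, so the summary memo must be first.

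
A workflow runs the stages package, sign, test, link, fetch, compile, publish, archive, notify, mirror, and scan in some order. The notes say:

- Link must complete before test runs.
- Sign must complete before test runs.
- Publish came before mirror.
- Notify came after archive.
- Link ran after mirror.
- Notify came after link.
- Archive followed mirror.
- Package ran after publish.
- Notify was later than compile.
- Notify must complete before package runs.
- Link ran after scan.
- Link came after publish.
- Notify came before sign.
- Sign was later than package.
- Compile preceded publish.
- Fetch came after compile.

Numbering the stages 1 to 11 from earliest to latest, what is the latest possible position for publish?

4

Publish must come before archive, link, mirror, notify, package, sign, and test — 7 stages forced after it.
Everything else can be placed before publish in some valid order, so publish can sit as late as position 11 − 7 = 4.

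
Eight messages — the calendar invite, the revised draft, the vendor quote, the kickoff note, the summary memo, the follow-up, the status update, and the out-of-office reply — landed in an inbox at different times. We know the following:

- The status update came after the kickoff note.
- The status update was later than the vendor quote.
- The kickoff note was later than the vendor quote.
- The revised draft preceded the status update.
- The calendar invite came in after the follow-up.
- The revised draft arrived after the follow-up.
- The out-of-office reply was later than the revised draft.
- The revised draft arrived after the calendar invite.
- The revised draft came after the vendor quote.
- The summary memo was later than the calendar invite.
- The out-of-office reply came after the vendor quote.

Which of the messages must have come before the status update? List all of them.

Directly stated before the status update: the kickoff note, the revised draft, and the vendor quote.
The calendar invite reaches the status update via the calendar invite → the revised draft → the status update.
The follow-up reaches the status update via the follow-up → the revised draft → the status update.
No chain forces the out-of-office reply (or any of the others) ahead of the status update.

the calendar invite, the follow-up, the kickoff note, the revised draft, the vendor quote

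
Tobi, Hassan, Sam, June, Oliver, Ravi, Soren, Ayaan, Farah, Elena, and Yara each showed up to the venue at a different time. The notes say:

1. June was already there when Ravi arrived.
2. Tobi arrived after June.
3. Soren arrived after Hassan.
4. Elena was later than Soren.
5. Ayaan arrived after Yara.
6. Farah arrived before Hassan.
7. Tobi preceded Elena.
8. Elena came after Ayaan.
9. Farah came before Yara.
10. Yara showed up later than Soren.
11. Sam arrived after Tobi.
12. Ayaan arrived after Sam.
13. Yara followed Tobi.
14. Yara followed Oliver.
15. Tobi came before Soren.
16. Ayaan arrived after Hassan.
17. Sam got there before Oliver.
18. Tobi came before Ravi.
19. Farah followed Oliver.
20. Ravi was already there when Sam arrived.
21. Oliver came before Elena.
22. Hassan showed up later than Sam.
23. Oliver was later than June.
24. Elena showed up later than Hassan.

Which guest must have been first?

June has a chain of constraints placing them before every other guest, so June must be first.

June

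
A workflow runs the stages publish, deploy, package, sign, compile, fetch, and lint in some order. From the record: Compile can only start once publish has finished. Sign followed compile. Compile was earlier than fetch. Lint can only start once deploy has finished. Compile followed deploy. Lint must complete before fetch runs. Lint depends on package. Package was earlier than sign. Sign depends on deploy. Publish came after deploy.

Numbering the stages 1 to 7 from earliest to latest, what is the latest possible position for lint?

Lint must come before fetch — 1 stage forced after it.
Everything else can be placed before lint in some valid order, so lint can sit as late as position 7 − 1 = 6.

6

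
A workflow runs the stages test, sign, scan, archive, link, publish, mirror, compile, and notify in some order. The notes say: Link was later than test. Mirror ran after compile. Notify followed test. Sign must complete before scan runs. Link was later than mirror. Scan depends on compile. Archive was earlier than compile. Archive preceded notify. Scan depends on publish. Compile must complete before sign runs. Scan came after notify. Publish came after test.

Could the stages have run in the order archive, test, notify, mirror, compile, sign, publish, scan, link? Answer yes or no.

no

The constraints require compile before mirror, but in the proposed sequence mirror appears ahead of compile. That one violation is enough.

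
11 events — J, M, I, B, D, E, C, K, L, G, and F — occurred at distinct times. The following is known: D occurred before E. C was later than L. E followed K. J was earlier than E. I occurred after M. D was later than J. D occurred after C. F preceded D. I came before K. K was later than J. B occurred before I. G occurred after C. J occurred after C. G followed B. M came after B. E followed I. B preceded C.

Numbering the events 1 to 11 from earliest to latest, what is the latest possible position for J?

J must come before D, E, and K — 3 events forced after it.
Everything else can be placed before J in some valid order, so J can sit as late as position 11 − 3 = 8.

8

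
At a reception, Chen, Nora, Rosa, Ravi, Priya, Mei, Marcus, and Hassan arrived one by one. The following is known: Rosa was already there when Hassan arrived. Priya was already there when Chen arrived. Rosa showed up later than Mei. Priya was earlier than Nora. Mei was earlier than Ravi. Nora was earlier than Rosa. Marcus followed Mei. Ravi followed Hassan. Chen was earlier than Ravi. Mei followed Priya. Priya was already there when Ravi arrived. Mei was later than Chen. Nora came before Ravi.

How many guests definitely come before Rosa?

4

Directly stated before Rosa: Mei and Nora.
Chen reaches Rosa via Chen → Mei → Rosa.
Priya reaches Rosa via Priya → Nora → Rosa.
No chain forces Marcus (or any of the others) ahead of Rosa.
That's Chen, Mei, Nora, and Priya — 4 in all.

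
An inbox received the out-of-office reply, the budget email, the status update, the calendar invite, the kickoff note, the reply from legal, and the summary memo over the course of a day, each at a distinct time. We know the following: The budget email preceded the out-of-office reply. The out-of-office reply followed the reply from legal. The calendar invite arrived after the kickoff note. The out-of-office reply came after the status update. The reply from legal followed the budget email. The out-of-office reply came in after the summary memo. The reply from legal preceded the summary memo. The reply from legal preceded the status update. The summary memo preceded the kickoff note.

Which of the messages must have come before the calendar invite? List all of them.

Directly stated before the calendar invite: the kickoff note.
The budget email reaches the calendar invite via the budget email → the reply from legal → the summary memo → the kickoff note → the calendar invite.
The reply from legal reaches the calendar invite via the reply from legal → the summary memo → the kickoff note → the calendar invite.
The summary memo reaches the calendar invite via the summary memo → the kickoff note → the calendar invite.
No chain forces the status update (or any of the others) ahead of the calendar invite.

the budget email, the kickoff note, the reply from legal, the summary memo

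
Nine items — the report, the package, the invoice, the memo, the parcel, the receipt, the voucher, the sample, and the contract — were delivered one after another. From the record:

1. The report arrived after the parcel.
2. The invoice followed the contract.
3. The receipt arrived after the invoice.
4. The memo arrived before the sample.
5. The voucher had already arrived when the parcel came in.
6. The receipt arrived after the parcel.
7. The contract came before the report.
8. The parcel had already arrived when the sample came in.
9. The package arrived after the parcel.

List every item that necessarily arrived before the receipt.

the contract, the invoice, the parcel, the voucher

Directly stated before the receipt: the invoice and the parcel.
The contract reaches the receipt via the contract → the invoice → the receipt.
The voucher reaches the receipt via the voucher → the parcel → the receipt.
No chain forces the report (or any of the others) ahead of the receipt.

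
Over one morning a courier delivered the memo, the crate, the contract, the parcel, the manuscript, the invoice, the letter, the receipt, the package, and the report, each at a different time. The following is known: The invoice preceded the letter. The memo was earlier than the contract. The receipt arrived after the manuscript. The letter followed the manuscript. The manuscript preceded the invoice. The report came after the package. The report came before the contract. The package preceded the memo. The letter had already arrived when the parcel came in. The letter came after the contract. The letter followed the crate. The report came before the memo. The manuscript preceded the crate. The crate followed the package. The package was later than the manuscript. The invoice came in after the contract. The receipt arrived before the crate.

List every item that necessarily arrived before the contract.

the manuscript, the memo, the package, the report

Directly stated before the contract: the memo and the report.
The manuscript reaches the contract via the manuscript → the package → the memo → the contract.
The package reaches the contract via the package → the memo → the contract.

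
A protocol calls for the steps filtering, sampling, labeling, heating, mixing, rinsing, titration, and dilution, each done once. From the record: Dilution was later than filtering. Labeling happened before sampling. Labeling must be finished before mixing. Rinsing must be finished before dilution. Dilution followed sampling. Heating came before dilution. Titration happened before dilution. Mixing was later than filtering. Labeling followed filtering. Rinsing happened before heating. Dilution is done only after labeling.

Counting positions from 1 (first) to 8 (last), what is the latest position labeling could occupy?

5

Labeling must come before dilution, mixing, and sampling — 3 steps forced after it.
Everything else can be placed before labeling in some valid order, so labeling can sit as late as position 8 − 3 = 5.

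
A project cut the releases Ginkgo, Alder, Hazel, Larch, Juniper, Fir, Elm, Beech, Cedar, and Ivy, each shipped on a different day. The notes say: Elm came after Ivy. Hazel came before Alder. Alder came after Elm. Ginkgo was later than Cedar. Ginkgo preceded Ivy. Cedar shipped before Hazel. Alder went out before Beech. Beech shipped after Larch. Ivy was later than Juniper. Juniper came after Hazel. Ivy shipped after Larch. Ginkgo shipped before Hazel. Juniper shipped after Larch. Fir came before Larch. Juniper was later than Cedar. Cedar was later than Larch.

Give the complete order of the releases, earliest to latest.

The constraints fix every adjacent pair, so only one ordering works:
Fir → Larch → Cedar → Ginkgo → Hazel → Juniper → Ivy → Elm → Alder → Beech.

Fir, Larch, Cedar, Ginkgo, Hazel, Juniper, Ivy, Elm, Alder, Beech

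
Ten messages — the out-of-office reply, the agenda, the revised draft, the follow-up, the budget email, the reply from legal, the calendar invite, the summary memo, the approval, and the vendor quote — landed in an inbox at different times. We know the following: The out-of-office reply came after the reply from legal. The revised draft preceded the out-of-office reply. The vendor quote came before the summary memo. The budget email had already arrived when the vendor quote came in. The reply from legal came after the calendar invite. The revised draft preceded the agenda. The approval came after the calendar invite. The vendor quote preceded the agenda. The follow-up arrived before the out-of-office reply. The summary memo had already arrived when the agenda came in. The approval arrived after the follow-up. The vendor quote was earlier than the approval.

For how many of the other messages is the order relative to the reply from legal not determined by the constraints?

7

Forced before the reply from legal: the calendar invite; forced after the reply from legal: the out-of-office reply.
That leaves the agenda, the approval, the budget email, the follow-up, the revised draft, the summary memo, and the vendor quote with no forced order relative to the reply from legal — 7.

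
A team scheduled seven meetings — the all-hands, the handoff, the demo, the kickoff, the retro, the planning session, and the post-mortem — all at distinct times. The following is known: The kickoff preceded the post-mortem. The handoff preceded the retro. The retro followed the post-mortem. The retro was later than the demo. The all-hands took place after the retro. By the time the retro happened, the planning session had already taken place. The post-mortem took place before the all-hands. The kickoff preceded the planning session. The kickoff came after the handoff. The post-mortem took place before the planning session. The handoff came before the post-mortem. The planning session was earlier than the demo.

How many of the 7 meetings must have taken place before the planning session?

3

Directly stated before the planning session: the kickoff and the post-mortem.
The handoff reaches the planning session via the handoff → the kickoff → the planning session.
No chain forces the demo (or any of the others) ahead of the planning session.
That's the handoff, the kickoff, and the post-mortem — 3 in all.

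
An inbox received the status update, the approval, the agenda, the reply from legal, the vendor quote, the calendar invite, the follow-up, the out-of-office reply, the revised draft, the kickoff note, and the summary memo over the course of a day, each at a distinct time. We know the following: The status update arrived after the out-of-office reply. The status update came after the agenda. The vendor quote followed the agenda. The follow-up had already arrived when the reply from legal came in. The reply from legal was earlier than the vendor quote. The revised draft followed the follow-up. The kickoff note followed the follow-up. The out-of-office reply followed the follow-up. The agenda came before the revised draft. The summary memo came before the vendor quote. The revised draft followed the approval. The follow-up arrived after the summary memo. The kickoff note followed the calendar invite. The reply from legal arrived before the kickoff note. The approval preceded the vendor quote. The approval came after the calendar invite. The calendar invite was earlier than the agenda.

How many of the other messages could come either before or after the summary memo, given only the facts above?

3

Forced after the summary memo: the follow-up, the kickoff note, the out-of-office reply, the reply from legal, the revised draft, the status update, and the vendor quote.
That leaves the agenda, the approval, and the calendar invite with no forced order relative to the summary memo — 3.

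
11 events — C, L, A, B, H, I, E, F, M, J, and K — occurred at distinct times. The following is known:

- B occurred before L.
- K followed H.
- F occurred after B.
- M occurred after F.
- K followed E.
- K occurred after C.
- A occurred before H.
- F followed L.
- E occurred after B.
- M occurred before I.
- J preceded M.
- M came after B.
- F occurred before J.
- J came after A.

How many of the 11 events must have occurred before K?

5

Directly stated before K: C, E, and H.
A reaches K via A → H → K.
B reaches K via B → E → K.
No chain forces J (or any of the others) ahead of K.
That's A, B, C, E, and H — 5 in all.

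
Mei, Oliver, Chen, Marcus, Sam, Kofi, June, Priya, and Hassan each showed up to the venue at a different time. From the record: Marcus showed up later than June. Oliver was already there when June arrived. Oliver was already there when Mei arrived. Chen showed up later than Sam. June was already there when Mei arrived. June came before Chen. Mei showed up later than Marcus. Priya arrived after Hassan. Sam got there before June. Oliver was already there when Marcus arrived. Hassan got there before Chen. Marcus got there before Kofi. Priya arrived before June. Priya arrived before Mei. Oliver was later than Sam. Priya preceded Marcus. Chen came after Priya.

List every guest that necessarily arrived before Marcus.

Hassan, June, Oliver, Priya, Sam

Directly stated before Marcus: June, Oliver, and Priya.
Hassan reaches Marcus via Hassan → Priya → Marcus.
Sam reaches Marcus via Sam → June → Marcus.
No chain forces Chen (or any of the others) ahead of Marcus.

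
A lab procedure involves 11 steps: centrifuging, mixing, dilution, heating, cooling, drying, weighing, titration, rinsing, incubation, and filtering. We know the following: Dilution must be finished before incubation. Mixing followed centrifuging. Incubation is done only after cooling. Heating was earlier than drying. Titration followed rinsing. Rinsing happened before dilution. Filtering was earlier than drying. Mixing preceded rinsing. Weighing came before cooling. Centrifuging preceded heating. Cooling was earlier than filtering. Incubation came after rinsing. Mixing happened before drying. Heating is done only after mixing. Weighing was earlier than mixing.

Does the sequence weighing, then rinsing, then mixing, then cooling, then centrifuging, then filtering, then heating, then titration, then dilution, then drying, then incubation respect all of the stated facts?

The constraints require mixing before rinsing, but in the proposed sequence rinsing appears ahead of mixing. That one violation is enough.

no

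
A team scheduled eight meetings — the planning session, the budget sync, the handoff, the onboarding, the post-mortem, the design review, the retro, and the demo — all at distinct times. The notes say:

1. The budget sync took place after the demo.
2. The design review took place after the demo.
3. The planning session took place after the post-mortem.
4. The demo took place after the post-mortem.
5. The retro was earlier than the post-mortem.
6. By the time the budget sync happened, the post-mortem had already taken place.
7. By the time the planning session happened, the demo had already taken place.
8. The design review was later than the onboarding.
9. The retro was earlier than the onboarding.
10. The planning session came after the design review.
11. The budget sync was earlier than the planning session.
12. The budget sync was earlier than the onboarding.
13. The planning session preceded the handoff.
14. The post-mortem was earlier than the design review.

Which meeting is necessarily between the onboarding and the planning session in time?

Tracing the constraints gives the onboarding → the design review → the planning session, so the design review sits after the onboarding and before the planning session.
No other meeting is forced both after the onboarding and before the planning session.

the design review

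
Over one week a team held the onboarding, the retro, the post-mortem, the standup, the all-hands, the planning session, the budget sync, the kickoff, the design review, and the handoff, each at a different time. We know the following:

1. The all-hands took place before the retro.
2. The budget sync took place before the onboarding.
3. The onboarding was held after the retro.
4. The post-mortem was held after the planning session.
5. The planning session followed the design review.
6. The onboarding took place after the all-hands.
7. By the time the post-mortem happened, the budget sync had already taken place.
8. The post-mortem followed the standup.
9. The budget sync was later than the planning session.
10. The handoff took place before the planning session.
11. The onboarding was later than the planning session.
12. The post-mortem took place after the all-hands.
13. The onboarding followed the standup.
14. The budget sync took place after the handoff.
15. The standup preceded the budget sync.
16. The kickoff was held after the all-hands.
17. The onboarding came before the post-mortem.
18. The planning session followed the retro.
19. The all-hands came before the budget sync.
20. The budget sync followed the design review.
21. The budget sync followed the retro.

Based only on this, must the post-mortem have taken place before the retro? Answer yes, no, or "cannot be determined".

no

Tracing the constraints gives the retro → the planning session → the post-mortem, so the retro must come before the post-mortem.
That means the post-mortem cannot be before the retro.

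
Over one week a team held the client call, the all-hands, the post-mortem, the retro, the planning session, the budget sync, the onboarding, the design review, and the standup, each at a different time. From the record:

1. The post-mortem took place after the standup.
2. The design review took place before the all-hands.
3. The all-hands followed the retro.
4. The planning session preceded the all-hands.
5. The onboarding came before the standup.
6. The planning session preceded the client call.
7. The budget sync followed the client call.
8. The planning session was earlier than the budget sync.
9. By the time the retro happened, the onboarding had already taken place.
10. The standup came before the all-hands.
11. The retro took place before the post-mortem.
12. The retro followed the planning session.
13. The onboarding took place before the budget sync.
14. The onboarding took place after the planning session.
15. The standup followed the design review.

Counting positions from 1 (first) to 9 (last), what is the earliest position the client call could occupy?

The planning session must come before the client call — 1 forced predecessor.
Nothing else is forced ahead of the client call, so its earliest slot is position 1 + 1 = 2.

2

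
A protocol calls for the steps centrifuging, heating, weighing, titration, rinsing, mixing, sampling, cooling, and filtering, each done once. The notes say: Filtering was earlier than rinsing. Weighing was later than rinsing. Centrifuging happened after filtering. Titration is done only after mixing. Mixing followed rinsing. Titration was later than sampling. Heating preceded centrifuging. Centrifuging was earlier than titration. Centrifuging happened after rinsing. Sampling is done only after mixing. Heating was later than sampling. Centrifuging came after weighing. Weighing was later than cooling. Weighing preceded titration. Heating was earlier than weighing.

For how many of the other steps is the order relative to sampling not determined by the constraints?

Forced before sampling: filtering, mixing, and rinsing; forced after sampling: centrifuging, heating, titration, and weighing.
That leaves cooling with no forced order relative to sampling — 1.

1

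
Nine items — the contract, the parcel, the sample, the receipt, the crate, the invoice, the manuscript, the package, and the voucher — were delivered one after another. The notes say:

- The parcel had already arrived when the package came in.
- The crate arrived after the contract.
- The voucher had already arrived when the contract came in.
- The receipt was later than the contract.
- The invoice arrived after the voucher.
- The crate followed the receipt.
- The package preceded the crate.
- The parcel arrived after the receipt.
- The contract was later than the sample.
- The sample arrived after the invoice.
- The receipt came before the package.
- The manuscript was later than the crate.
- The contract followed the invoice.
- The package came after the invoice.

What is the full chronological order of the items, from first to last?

The constraints fix every adjacent pair, so only one ordering works:
the voucher → the invoice → the sample → the contract → the receipt → the parcel → the package → the crate → the manuscript.

the voucher, the invoice, the sample, the contract, the receipt, the parcel, the package, the crate, the manuscript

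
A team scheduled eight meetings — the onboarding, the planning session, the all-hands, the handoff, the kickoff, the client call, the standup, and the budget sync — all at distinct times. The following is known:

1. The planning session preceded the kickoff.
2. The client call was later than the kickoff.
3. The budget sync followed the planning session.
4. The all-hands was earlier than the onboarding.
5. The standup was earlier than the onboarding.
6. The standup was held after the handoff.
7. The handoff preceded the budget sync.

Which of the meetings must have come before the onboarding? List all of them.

the all-hands, the handoff, the standup

Directly stated before the onboarding: the all-hands and the standup.
The handoff reaches the onboarding via the handoff → the standup → the onboarding.
No chain forces the budget sync (or any of the others) ahead of the onboarding.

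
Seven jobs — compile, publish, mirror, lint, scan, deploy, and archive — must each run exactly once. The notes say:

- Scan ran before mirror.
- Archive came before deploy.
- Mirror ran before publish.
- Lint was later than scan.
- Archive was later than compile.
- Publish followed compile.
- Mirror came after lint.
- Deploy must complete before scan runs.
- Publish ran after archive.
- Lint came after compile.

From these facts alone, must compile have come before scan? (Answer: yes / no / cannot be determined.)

yes

Chain the constraints: compile → archive → deploy → scan. Each link is directly stated, so compile comes before scan.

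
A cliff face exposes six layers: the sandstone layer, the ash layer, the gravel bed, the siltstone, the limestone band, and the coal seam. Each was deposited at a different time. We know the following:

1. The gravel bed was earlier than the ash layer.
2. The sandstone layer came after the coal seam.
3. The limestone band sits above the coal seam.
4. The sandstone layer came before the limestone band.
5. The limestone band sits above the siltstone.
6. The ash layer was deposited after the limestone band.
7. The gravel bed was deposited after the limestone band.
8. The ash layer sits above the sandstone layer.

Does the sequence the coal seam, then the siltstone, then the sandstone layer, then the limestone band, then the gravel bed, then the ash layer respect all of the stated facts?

yes

Check each stated constraint against the proposed order — e.g. the coal seam is ahead of the limestone band; the sandstone layer is ahead of the ash layer. Every pair is in the required order; nothing is violated.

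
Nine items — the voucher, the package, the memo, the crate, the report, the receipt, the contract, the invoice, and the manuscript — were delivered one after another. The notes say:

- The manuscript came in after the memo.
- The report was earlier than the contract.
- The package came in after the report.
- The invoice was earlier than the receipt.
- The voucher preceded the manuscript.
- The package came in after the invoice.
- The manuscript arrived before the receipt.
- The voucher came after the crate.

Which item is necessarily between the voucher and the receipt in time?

the manuscript

Tracing the constraints gives the voucher → the manuscript → the receipt, so the manuscript sits after the voucher and before the receipt.
No other item is forced both after the voucher and before the receipt.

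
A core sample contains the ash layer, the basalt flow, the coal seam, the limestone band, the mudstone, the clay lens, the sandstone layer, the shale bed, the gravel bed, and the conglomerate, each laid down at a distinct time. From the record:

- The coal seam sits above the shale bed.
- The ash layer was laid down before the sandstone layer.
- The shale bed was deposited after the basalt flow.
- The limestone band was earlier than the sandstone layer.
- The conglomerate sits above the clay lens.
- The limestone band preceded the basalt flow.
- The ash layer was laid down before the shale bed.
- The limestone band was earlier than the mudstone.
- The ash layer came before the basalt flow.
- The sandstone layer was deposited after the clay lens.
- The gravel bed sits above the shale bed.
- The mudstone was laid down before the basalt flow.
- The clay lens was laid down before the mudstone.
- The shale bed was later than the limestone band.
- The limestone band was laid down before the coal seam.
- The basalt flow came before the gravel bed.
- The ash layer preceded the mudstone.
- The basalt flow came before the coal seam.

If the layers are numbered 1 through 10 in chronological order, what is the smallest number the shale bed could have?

The ash layer, the basalt flow, the clay lens, the limestone band, and the mudstone must all come before the shale bed — 5 forced predecessors.
Nothing else is forced ahead of the shale bed, so its earliest slot is position 5 + 1 = 6.

6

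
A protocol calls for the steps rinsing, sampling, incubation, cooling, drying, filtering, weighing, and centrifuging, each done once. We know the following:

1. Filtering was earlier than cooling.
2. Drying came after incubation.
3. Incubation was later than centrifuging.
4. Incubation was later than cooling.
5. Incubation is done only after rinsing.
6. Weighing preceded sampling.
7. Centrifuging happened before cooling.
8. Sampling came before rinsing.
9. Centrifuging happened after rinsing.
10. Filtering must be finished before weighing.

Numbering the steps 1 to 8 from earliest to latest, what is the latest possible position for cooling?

Cooling must come before drying and incubation — 2 steps forced after it.
Everything else can be placed before cooling in some valid order, so cooling can sit as late as position 8 − 2 = 6.

6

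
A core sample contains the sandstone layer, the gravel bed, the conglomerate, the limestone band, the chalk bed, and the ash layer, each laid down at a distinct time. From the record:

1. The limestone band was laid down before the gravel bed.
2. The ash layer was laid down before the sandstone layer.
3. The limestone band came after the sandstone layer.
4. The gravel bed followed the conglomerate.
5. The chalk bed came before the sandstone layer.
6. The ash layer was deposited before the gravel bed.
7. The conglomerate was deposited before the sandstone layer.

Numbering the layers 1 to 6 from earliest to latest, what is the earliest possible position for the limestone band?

5

The ash layer, the chalk bed, the conglomerate, and the sandstone layer must all come before the limestone band — 4 forced predecessors.
Nothing else is forced ahead of the limestone band, so its earliest slot is position 4 + 1 = 5.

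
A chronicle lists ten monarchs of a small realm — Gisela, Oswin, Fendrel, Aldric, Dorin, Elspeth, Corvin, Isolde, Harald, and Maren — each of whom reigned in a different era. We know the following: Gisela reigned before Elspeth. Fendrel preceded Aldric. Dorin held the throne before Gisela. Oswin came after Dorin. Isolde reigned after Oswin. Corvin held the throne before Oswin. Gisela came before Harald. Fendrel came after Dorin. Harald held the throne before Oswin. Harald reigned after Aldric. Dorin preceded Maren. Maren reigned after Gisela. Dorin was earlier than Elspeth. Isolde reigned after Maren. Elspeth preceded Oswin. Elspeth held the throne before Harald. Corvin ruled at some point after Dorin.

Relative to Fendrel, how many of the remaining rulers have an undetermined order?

4

Forced before Fendrel: Dorin; forced after Fendrel: Aldric, Harald, Isolde, and Oswin.
That leaves Corvin, Elspeth, Gisela, and Maren with no forced order relative to Fendrel — 4.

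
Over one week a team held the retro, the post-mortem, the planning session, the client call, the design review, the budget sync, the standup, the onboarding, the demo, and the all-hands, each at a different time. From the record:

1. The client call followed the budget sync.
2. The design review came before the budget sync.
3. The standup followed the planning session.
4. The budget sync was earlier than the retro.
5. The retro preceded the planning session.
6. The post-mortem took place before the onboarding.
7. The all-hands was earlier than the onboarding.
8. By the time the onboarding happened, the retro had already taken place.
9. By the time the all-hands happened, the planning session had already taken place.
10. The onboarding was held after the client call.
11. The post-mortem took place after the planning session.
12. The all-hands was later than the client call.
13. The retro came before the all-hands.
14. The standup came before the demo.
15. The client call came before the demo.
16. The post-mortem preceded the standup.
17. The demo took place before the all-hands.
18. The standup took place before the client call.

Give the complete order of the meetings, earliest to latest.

The constraints fix every adjacent pair, so only one ordering works:
the design review → the budget sync → the retro → the planning session → the post-mortem → the standup → the client call → the demo → the all-hands → the onboarding.

the design review, the budget sync, the retro, the planning session, the post-mortem, the standup, the client call, the demo, the all-hands, the onboarding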